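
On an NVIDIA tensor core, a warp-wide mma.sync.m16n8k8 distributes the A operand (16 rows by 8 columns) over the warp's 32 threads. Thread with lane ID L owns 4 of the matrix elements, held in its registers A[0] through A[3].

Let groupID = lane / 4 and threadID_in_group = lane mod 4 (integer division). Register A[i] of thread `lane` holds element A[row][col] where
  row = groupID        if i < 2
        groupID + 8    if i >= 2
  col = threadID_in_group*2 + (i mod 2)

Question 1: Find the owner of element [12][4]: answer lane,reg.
18,2

r:12=>grp=4,rB=1  c:4=>tig=2,lo=0
L=4*4+2=18  i=1*2+0=2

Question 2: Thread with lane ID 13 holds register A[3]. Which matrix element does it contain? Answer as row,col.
11,3

lane 13→13/4=3, 13 mod 4=1
i=3  r:3+8→11  c:2·1+1→3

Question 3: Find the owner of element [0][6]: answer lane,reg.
r=0⇒gr=0,Rb=0  c=6⇒th=3,odd=0
L=0*4+3=3  i=0*2+0=0

3,0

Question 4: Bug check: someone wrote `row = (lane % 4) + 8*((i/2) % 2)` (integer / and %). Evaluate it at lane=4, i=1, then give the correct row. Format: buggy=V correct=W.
`(lane % 4) + 8*((i/2) % 2)`[4,1]=>0
4: grp=1,tig=0
[1] (1+0,0*2+1) = (1,1)
row: 0 vs 1

buggy=0 correct=1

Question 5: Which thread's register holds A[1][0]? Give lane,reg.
4,0

r:1=>grp=1,rB=0  c:0=>tig=0,lo=0
L=1*4+0=4  i=0*2+0=0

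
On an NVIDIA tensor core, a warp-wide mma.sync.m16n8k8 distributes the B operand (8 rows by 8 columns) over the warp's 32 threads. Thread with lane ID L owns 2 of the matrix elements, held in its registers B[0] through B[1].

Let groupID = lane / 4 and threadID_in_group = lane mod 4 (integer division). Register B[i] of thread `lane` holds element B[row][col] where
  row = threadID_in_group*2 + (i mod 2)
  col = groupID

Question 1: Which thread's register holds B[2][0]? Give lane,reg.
1,0

c: 0->gid=0  r: 2->tid=1,i&1=0
L=0*4+1=1  i=0=0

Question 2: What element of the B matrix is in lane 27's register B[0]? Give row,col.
27: gr=6,th=3
[0] (3*2+0,6) = (6,6)

6,6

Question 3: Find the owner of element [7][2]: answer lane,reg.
11,1

c:2=>grp=2  r:7=>tig=3,lo=1
L=2*4+3=11  i=1=1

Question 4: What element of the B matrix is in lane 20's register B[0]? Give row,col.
0,5

20: gid=5,tid=0
[0] (0*2+0,5) = (0,5)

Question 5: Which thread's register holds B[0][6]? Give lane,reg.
24,0

c: 6->gid=6  r: 0->tid=0,i&1=0
L=6*4+0=24  i=0=0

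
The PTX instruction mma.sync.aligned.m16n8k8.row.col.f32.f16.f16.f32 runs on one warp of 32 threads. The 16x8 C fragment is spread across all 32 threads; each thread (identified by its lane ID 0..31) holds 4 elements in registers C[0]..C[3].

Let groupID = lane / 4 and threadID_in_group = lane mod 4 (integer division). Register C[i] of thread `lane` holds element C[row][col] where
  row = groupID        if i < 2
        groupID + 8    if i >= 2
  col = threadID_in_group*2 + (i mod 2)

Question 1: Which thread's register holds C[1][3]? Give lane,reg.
5,1

r=1→G=1,rhi=0  c=3→T=1,p=1
L=1*4+1=5  i=0*2+1=1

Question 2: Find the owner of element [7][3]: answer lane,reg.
29,1

r=7⇒gr=7,Rb=0  c=3⇒th=1,odd=1
L=7*4+1=29  i=0*2+1=1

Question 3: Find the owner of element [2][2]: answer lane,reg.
r=2⇒gr=2,Rb=0  c=2⇒th=1,odd=0
L=2*4+1=9  i=0*2+0=0

9,0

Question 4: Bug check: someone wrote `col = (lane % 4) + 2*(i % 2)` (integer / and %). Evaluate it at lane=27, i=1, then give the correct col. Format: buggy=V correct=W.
`(lane % 4) + 2*(i % 2)`[27,1]->5
lane 27->27/4=6, 27 mod 4=3
i=1  r:6+0->6  c:2·3+1->7
col: 5 vs 7

buggy=5 correct=7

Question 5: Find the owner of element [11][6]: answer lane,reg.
r:11=>grp=3,rB=1  c:6=>tig=3,lo=0
L=3*4+3=15  i=1*2+0=2

15,2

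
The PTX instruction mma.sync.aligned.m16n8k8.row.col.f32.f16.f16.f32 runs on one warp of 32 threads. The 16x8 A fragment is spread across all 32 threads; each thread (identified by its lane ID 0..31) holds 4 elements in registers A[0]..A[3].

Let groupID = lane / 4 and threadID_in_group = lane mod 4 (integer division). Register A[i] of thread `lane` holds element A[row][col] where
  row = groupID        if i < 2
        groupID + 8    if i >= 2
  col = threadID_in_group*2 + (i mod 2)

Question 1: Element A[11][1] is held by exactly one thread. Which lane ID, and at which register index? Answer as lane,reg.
12,3

r: 11->gid=3,r8=1  c: 1->tid=0,i&1=1
L=3*4+0=12  i=1*2+1=3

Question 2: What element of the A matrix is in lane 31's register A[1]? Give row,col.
7,7

L=31->g=31>>2=7, t=31&3=3
[1]->row 7+0=7  col 3·2+1=7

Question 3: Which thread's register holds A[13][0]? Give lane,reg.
r=13->g=5,rb=1  c=0->t=0,b0=0
L=5*4+0=20  i=1*2+0=2

20,2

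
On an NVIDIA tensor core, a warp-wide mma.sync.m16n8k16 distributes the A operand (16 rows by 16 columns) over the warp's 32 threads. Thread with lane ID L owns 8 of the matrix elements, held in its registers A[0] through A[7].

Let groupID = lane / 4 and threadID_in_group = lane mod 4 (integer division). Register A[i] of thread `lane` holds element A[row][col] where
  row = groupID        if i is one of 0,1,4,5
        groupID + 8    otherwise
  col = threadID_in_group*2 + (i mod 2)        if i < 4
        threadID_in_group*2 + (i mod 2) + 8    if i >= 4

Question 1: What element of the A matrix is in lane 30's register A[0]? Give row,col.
7,4

lane 30→30/4=7, 30 mod 4=2
i=0  r:7+0→7  c:2·2+0+0→4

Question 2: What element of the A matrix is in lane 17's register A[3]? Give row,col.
12,3

lane 17: gid=4 (17/4), tid=1 (17%4)
i=3: r=4+8=12, c=1*2+1+0=3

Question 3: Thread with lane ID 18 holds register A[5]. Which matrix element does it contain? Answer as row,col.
lane 18->18/4=4, 18 mod 4=2
i=5  r:4+0->4  c:2·2+1+8->13

4,13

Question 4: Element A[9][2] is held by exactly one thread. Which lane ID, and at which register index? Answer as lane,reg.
5,2

r=9->g=1,rb=1  c=2->cb=0,t=1,b0=0
L=1*4+1=5  i=0*4+1*2+0=2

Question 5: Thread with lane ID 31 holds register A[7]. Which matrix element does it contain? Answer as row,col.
15,15

L=31⇒gr=31>>2=7, th=31&3=3
[7]⇒row 7+8=15  col 3·2+1+8=15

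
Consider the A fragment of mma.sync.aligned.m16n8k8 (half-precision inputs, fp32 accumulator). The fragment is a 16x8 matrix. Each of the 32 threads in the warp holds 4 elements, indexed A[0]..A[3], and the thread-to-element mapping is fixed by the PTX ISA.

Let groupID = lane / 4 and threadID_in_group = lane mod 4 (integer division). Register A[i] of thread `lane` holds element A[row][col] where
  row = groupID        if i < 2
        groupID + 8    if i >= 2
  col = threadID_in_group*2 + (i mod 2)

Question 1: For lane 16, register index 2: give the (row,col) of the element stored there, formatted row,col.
12,0

16: gr=4,th=0
[2] (4+8,0*2+0) = (12,0)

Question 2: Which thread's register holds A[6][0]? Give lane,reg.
r=6->g=6,rb=0  c=0->t=0,b0=0
L=6*4+0=24  i=0*2+0=0

24,0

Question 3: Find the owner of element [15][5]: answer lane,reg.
r:15=>grp=7,rB=1  c:5=>tig=2,lo=1
L=7*4+2=30  i=1*2+1=3

30,3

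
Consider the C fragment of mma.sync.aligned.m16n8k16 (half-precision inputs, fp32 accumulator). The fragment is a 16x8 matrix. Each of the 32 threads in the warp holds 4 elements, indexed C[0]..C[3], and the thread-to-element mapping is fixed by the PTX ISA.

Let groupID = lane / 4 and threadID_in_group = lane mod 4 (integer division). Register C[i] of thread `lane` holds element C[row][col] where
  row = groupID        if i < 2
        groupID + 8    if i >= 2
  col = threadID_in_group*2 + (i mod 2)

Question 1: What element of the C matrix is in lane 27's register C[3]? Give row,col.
14,7

L=27->gid=27>>2=6, tid=27&3=3
[3]->row 6+8=14  col 3·2+1=7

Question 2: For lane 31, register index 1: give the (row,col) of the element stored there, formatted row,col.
31: G=7,T=3
[1] (7+0,3*2+1) = (7,7)

7,7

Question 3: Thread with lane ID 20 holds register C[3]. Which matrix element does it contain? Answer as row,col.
lane 20: gid=5 (20/4), tid=0 (20%4)
i=3: r=5+8=13, c=0*2+1=1

13,1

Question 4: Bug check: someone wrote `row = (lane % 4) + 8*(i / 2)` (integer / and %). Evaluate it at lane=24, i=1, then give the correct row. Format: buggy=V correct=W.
buggy=0 correct=6

`(lane % 4) + 8*(i / 2)`[24,1]->0
lane 24->24/4=6, 24 mod 4=0
i=1  r:6+0->6  c:2·0+1->1
row: 0 vs 6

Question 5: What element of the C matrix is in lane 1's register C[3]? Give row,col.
lane 1: gid=0 (1/4), tid=1 (1%4)
i=3: r=0+8=8, c=1*2+1=3

8,3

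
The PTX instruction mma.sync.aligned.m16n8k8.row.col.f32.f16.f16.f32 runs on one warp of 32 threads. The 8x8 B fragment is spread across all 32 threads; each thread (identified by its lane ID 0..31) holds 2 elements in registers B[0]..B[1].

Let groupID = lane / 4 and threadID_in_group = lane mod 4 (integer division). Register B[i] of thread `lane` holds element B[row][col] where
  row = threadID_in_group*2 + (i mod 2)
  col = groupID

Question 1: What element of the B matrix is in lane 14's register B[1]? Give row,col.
lane 14: gr=3 (14/4), th=2 (14%4)
i=1: r=2*2+1=5, c=gr=3

5,3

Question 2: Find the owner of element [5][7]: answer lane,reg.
30,1

c=7->g=7  r=5->t=2,b0=1
L=7*4+2=30  i=1=1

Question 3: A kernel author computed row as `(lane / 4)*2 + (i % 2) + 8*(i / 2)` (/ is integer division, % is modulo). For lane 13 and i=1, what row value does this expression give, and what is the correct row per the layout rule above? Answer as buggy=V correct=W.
buggy=7 correct=3

`(lane / 4)*2 + (i % 2) + 8*(i / 2)`[13,1]->7
lane 13: gid=3 (13/4), tid=1 (13%4)
i=1: r=1*2+1=3, c=gid=3
row: 7 vs 3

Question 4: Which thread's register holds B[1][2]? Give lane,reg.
8,1

c=2→G=2  r=1→T=0,p=1
L=2*4+0=8  i=1=1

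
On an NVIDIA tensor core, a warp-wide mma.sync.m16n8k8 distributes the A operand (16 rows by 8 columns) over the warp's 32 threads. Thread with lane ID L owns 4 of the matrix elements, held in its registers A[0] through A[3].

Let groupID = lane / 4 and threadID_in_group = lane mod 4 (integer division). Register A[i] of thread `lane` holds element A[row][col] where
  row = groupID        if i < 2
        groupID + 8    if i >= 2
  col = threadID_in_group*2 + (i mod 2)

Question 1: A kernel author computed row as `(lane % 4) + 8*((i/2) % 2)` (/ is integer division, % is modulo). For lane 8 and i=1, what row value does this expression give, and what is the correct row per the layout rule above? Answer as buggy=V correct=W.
buggy=0 correct=2

`(lane % 4) + 8*((i/2) % 2)`[8,1]=>0
L=8=>grp=8>>2=2, tig=8&3=0
[1]=>row 2+0=2  col 0·2+1=1
row: 0 vs 2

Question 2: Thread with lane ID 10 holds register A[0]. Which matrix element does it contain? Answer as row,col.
2,4

lane 10⇒10/4=2, 10 mod 4=2
i=0  r:2+0⇒2  c:2·2+0⇒4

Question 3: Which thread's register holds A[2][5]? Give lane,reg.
r=2⇒gr=2,Rb=0  c=5⇒th=2,odd=1
L=2*4+2=10  i=0*2+1=1

10,1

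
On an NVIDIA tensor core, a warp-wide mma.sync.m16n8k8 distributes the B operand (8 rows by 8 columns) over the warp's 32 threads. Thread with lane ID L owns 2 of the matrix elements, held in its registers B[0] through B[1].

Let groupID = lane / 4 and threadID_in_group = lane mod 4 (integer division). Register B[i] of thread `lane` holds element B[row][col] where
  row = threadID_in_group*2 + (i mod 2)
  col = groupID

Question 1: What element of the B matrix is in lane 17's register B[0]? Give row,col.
2,4

L=17⇒gr=17>>2=4, th=17&3=1
[0]⇒row 1·2+0=2  col gr=4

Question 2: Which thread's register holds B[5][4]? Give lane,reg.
c=4->g=4  r=5->t=2,b0=1
L=4*4+2=18  i=1=1

18,1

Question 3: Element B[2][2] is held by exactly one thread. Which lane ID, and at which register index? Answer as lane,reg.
c=2->g=2  r=2->t=1,b0=0
L=2*4+1=9  i=0=0

9,0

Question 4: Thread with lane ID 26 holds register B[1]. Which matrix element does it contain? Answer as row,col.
5,6

lane 26⇒26/4=6, 26 mod 4=2
i=1  r:2·2+1⇒5  c:6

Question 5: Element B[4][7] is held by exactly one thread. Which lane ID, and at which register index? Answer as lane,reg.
c=7->g=7  r=4->t=2,b0=0
L=7*4+2=30  i=0=0

30,0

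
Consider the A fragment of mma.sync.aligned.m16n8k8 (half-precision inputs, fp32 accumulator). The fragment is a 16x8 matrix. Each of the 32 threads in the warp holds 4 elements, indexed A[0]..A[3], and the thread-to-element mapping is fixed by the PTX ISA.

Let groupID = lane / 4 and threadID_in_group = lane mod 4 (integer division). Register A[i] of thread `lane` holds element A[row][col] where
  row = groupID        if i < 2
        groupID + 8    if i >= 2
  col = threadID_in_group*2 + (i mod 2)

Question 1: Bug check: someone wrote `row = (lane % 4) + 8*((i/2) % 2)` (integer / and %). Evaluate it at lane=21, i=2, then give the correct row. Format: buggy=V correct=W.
`(lane % 4) + 8*((i/2) % 2)`[21,2]=>9
lane 21=>21/4=5, 21 mod 4=1
i=2  r:5+8=>13  c:2·1+0=>2
row: 9 vs 13

buggy=9 correct=13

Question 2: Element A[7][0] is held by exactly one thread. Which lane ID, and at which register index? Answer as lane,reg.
28,0

r: 7->gid=7,r8=0  c: 0->tid=0,i&1=0
L=7*4+0=28  i=0*2+0=0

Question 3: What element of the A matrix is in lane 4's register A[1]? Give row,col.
1,1

4: gid=1,tid=0
[1] (1+0,0*2+1) = (1,1)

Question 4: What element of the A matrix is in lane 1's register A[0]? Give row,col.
1: grp=0,tig=1
[0] (0+0,1*2+0) = (0,2)

0,2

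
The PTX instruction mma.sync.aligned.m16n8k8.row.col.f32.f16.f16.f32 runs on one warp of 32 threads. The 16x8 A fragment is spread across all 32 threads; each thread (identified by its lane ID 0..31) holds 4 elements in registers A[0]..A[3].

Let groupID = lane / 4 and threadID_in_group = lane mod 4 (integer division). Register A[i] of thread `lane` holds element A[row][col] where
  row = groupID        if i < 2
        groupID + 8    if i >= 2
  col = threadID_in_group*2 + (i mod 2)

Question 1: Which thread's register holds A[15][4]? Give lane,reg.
r=15->g=7,rb=1  c=4->t=2,b0=0
L=7*4+2=30  i=1*2+0=2

30,2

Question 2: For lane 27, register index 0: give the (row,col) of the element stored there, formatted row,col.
lane 27⇒27/4=6, 27 mod 4=3
i=0  r:6+0⇒6  c:2·3+0⇒6

6,6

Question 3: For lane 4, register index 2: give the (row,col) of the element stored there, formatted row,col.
L=4->g=4>>2=1, t=4&3=0
[2]->row 1+8=9  col 0·2+0=0

9,0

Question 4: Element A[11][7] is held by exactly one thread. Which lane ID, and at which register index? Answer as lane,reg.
r=11->g=3,rb=1  c=7->t=3,b0=1
L=3*4+3=15  i=1*2+1=3

15,3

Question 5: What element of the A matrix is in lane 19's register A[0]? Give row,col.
4,6

lane 19->19/4=4, 19 mod 4=3
i=0  r:4+0->4  c:2·3+0->6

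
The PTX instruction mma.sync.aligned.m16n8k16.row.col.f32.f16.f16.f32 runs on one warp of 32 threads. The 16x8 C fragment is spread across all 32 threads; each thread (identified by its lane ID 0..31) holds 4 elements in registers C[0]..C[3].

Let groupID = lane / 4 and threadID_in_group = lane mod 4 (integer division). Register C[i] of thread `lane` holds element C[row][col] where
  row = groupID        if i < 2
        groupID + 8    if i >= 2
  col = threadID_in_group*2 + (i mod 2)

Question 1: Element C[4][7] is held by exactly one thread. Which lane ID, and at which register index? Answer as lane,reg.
r:4=>grp=4,rB=0  c:7=>tig=3,lo=1
L=4*4+3=19  i=0*2+1=1

19,1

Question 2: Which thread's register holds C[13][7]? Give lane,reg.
23,3

r=13→G=5,rhi=1  c=7→T=3,p=1
L=5*4+3=23  i=1*2+1=3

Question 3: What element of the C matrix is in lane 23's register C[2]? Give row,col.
13,6

lane 23→23/4=5, 23 mod 4=3
i=2  r:5+8→13  c:2·3+0→6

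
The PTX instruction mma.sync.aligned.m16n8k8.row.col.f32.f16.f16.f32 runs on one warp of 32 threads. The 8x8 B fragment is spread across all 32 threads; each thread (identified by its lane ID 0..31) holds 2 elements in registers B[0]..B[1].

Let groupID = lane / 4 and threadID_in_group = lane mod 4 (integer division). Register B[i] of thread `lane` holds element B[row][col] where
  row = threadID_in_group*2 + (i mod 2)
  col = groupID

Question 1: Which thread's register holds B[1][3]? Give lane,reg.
12,1

c: 3->gid=3  r: 1->tid=0,i&1=1
L=3*4+0=12  i=1=1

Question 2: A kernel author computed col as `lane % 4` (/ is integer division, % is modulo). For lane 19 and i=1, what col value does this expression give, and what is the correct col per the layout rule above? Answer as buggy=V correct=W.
`lane % 4`[19,1]⇒3
L=19⇒gr=19>>2=4, th=19&3=3
[1]⇒row 3·2+1=7  col gr=4
col: 3 vs 4

buggy=3 correct=4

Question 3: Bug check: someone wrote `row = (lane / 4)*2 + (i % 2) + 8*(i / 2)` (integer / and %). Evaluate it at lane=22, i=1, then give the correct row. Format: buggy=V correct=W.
`(lane / 4)*2 + (i % 2) + 8*(i / 2)`[22,1]->11
lane 22->22/4=5, 22 mod 4=2
i=1  r:2·2+1->5  c:5
row: 11 vs 5

buggy=11 correct=5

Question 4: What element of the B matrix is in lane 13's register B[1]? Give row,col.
L=13->g=13>>2=3, t=13&3=1
[1]->row 1·2+1=3  col g=3

3,3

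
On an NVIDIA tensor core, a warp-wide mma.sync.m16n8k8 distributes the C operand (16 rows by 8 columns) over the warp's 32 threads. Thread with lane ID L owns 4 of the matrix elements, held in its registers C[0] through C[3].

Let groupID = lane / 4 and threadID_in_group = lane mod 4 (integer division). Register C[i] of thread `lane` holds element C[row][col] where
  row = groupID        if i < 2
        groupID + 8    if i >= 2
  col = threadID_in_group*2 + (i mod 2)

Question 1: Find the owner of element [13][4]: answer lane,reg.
r=13→G=5,rhi=1  c=4→T=2,p=0
L=5*4+2=22  i=1*2+0=2

22,2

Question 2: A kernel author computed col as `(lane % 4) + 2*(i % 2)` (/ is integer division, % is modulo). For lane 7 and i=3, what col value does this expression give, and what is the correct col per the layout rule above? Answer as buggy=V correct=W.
buggy=5 correct=7

`(lane % 4) + 2*(i % 2)`[7,3]=>5
L=7=>grp=7>>2=1, tig=7&3=3
[3]=>row 1+8=9  col 3·2+1=7
col: 5 vs 7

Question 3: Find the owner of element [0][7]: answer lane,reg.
3,1

r=0⇒gr=0,Rb=0  c=7⇒th=3,odd=1
L=0*4+3=3  i=0*2+1=1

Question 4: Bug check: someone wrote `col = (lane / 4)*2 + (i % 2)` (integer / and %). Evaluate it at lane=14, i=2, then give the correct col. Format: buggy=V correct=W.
buggy=6 correct=4

`(lane / 4)*2 + (i % 2)`[14,2]=>6
L=14=>grp=14>>2=3, tig=14&3=2
[2]=>row 3+8=11  col 2·2+0=4
col: 6 vs 4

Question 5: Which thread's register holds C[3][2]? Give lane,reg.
13,0

r=3->g=3,rb=0  c=2->t=1,b0=0
L=3*4+1=13  i=0*2+0=0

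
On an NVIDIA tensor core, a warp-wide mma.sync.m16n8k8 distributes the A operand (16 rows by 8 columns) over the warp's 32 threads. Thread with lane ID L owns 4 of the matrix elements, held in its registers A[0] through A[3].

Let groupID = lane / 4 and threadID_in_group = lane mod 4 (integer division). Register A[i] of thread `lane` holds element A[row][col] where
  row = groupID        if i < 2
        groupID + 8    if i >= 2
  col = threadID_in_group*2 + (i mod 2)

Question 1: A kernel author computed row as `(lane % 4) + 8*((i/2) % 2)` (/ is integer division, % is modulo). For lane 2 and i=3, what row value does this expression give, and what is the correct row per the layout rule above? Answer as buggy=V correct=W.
buggy=10 correct=8

`(lane % 4) + 8*((i/2) % 2)`[2,3]->10
2: gid=0,tid=2
[3] (0+8,2*2+1) = (8,5)
row: 10 vs 8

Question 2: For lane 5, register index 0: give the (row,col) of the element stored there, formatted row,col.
1,2

lane 5: gid=1 (5/4), tid=1 (5%4)
i=0: r=1+0=1, c=1*2+0=2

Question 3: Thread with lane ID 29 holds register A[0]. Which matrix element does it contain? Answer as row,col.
L=29->g=29>>2=7, t=29&3=1
[0]->row 7+0=7  col 1·2+0=2

7,2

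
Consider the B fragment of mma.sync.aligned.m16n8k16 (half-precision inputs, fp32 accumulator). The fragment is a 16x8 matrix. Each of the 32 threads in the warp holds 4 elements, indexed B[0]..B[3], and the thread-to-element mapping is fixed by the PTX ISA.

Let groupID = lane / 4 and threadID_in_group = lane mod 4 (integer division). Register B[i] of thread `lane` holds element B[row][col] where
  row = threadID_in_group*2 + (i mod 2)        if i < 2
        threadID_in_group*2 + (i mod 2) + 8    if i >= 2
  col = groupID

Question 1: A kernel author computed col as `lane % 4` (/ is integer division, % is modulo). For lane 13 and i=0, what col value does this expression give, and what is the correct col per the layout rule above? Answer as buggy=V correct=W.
`lane % 4`[13,0]->1
13: gid=3,tid=1
[0] (1*2+0+0,3) = (2,3)
col: 1 vs 3

buggy=1 correct=3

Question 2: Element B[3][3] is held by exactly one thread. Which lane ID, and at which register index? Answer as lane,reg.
13,1

c=3->g=3  r=3->rb=0,t=1,b0=1
L=3*4+1=13  i=0*2+1=1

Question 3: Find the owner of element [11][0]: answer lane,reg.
c=0->g=0  r=11->rb=1,t=1,b0=1
L=0*4+1=1  i=1*2+1=3

1,3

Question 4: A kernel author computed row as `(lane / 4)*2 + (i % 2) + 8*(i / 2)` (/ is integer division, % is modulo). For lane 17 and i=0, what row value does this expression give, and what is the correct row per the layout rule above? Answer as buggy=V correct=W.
buggy=8 correct=2

`(lane / 4)*2 + (i % 2) + 8*(i / 2)`[17,0]→8
lane 17→17/4=4, 17 mod 4=1
i=0  r:2·1+0+0→2  c:4
row: 8 vs 2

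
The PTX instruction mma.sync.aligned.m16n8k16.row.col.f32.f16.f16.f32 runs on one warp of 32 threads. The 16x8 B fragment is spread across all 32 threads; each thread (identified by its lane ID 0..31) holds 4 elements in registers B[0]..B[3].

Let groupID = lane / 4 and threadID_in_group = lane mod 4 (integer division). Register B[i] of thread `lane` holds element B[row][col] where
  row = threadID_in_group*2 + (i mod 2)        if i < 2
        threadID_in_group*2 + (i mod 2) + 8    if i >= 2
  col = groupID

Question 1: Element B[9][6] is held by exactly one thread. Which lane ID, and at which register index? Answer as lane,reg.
24,3

c=6⇒gr=6  r=9⇒Rb=1,th=0,odd=1
L=6*4+0=24  i=1*2+1=3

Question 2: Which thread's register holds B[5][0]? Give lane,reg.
c=0→G=0  r=5→rhi=0,T=2,p=1
L=0*4+2=2  i=0*2+1=1

2,1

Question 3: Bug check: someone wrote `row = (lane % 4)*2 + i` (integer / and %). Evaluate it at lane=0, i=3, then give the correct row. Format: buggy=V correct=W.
`(lane % 4)*2 + i`[0,3]=>3
lane 0=>0/4=0, 0 mod 4=0
i=3  r:2·0+1+8=>9  c:0
row: 3 vs 9

buggy=3 correct=9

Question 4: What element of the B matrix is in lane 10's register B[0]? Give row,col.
4,2

lane 10->10/4=2, 10 mod 4=2
i=0  r:2·2+0+0->4  c:2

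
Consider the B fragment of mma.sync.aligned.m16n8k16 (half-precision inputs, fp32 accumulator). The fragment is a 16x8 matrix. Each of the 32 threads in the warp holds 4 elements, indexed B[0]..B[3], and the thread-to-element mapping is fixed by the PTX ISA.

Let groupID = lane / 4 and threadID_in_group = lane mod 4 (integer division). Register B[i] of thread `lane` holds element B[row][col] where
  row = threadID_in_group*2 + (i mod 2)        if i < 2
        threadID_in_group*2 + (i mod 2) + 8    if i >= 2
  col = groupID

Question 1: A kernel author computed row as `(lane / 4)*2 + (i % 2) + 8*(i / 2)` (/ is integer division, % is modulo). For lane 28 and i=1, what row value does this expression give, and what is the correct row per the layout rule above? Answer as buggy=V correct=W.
buggy=15 correct=1

`(lane / 4)*2 + (i % 2) + 8*(i / 2)`[28,1]=>15
28: grp=7,tig=0
[1] (0*2+1+0,7) = (1,7)
row: 15 vs 1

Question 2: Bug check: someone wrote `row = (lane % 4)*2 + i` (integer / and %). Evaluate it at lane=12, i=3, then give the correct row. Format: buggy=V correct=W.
`(lane % 4)*2 + i`[12,3]=>3
12: grp=3,tig=0
[3] (0*2+1+8,3) = (9,3)
row: 3 vs 9

buggy=3 correct=9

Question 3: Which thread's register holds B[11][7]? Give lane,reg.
c:7=>grp=7  r:11=>rB=1,tig=1,lo=1
L=7*4+1=29  i=1*2+1=3

29,3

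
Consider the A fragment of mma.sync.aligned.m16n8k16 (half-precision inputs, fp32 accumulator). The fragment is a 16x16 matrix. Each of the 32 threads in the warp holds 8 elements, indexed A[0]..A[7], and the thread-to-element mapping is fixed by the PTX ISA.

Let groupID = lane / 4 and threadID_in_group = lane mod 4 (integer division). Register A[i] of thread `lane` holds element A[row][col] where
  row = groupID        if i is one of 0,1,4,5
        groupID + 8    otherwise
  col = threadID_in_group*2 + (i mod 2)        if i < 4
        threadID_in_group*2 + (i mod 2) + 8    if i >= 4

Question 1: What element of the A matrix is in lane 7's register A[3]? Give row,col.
9,7

L=7->gid=7>>2=1, tid=7&3=3
[3]->row 1+8=9  col 3·2+1+0=7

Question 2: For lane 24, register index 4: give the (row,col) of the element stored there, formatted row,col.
6,8

lane 24: g=6 (24/4), t=0 (24%4)
i=4: r=6+0=6, c=0*2+0+8=8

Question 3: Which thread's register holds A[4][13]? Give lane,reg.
18,5

r=4⇒gr=4,Rb=0  c=13⇒Cb=1,th=2,odd=1
L=4*4+2=18  i=1*4+0*2+1=5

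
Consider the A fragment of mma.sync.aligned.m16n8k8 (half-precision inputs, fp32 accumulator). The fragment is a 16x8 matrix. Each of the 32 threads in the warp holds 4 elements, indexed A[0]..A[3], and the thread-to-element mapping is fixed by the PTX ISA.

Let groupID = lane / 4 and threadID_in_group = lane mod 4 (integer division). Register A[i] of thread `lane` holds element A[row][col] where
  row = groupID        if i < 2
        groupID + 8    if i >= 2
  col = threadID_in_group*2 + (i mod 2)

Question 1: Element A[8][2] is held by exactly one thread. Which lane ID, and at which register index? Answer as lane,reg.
1,2

r: 8->gid=0,r8=1  c: 2->tid=1,i&1=0
L=0*4+1=1  i=1*2+0=2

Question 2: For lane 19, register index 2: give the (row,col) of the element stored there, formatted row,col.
19: gid=4,tid=3
[2] (4+8,3*2+0) = (12,6)

12,6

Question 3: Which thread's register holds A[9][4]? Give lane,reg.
6,2

r:9=>grp=1,rB=1  c:4=>tig=2,lo=0
L=1*4+2=6  i=1*2+0=2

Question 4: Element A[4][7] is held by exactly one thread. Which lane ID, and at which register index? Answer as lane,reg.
19,1

r:4=>grp=4,rB=0  c:7=>tig=3,lo=1
L=4*4+3=19  i=0*2+1=1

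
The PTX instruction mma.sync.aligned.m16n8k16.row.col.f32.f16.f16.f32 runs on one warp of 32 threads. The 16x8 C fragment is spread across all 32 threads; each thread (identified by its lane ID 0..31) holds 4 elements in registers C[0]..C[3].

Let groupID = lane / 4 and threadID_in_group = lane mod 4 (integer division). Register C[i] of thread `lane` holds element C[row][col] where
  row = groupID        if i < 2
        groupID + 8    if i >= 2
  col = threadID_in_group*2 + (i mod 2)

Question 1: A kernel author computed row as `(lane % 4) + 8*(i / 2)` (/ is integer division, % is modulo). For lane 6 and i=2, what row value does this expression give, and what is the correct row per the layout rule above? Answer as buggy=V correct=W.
`(lane % 4) + 8*(i / 2)`[6,2]->10
lane 6->6/4=1, 6 mod 4=2
i=2  r:1+8->9  c:2·2+0->4
row: 10 vs 9

buggy=10 correct=9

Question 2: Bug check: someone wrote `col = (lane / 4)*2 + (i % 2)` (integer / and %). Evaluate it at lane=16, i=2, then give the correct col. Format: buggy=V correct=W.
buggy=8 correct=0

`(lane / 4)*2 + (i % 2)`[16,2]->8
16: gid=4,tid=0
[2] (4+8,0*2+0) = (12,0)
col: 8 vs 0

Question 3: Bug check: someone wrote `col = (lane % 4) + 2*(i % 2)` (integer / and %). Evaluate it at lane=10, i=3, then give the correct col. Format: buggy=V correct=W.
buggy=4 correct=5

`(lane % 4) + 2*(i % 2)`[10,3]=>4
L=10=>grp=10>>2=2, tig=10&3=2
[3]=>row 2+8=10  col 2·2+1=5
col: 4 vs 5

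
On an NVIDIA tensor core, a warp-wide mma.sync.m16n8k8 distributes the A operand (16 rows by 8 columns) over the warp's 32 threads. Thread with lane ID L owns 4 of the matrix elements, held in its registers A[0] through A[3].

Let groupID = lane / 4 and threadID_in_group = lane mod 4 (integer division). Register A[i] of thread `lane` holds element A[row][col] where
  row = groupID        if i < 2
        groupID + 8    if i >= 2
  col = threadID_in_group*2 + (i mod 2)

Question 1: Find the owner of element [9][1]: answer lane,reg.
4,3

r=9→G=1,rhi=1  c=1→T=0,p=1
L=1*4+0=4  i=1*2+1=3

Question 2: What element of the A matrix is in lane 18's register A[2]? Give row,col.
L=18->gid=18>>2=4, tid=18&3=2
[2]->row 4+8=12  col 2·2+0=4

12,4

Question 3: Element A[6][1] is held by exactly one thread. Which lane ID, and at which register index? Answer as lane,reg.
24,1

r=6→G=6,rhi=0  c=1→T=0,p=1
L=6*4+0=24  i=0*2+1=1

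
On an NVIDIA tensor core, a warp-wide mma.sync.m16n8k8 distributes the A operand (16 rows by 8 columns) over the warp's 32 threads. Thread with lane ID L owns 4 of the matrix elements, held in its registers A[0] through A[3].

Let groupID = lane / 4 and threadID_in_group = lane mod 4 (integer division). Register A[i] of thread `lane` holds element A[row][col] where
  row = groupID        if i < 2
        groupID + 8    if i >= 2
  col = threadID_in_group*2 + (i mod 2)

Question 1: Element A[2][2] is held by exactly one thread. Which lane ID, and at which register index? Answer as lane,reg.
9,0

r=2→G=2,rhi=0  c=2→T=1,p=0
L=2*4+1=9  i=0*2+0=0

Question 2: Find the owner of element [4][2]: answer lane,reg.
17,0

r=4->g=4,rb=0  c=2->t=1,b0=0
L=4*4+1=17  i=0*2+0=0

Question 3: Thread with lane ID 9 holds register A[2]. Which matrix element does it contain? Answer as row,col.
10,2

lane 9->9/4=2, 9 mod 4=1
i=2  r:2+8->10  c:2·1+0->2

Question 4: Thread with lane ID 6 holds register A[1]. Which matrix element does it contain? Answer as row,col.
lane 6: gr=1 (6/4), th=2 (6%4)
i=1: r=1+0=1, c=2*2+1=5

1,5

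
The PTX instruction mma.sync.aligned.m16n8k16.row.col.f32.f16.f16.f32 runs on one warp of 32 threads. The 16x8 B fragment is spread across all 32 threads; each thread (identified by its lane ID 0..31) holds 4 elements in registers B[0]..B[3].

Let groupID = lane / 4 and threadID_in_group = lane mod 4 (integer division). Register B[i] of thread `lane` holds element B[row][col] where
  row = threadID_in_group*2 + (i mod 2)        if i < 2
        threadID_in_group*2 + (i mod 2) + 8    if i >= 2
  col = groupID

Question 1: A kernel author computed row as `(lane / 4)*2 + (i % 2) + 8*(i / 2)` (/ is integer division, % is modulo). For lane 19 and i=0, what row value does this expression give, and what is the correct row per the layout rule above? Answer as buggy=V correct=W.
buggy=8 correct=6

`(lane / 4)*2 + (i % 2) + 8*(i / 2)`[19,0]⇒8
19: gr=4,th=3
[0] (3*2+0+0,4) = (6,4)
row: 8 vs 6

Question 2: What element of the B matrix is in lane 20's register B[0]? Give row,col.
20: G=5,T=0
[0] (0*2+0+0,5) = (0,5)

0,5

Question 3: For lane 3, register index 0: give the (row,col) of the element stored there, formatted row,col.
6,0

L=3⇒gr=3>>2=0, th=3&3=3
[0]⇒row 3·2+0+0=6  col gr=0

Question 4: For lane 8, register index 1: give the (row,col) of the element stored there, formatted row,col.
L=8=>grp=8>>2=2, tig=8&3=0
[1]=>row 0·2+1+0=1  col grp=2

1,2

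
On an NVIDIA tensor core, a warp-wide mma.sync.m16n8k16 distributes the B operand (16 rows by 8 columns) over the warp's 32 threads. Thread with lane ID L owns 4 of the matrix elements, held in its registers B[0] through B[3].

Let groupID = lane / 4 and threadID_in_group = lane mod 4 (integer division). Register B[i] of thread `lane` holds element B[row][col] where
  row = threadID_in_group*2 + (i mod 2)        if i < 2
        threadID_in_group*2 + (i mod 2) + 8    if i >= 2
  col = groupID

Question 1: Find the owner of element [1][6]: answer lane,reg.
24,1

c=6->g=6  r=1->rb=0,t=0,b0=1
L=6*4+0=24  i=0*2+1=1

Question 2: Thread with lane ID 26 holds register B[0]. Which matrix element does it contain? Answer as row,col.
26: G=6,T=2
[0] (2*2+0+0,6) = (4,6)

4,6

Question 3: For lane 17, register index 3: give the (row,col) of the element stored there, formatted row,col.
11,4

lane 17=>17/4=4, 17 mod 4=1
i=3  r:2·1+1+8=>11  c:4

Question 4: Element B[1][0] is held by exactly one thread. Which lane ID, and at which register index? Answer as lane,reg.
c=0→G=0  r=1→rhi=0,T=0,p=1
L=0*4+0=0  i=0*2+1=1

0,1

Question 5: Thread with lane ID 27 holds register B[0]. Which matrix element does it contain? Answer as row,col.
6,6

lane 27: g=6 (27/4), t=3 (27%4)
i=0: r=3*2+0+0=6, c=g=6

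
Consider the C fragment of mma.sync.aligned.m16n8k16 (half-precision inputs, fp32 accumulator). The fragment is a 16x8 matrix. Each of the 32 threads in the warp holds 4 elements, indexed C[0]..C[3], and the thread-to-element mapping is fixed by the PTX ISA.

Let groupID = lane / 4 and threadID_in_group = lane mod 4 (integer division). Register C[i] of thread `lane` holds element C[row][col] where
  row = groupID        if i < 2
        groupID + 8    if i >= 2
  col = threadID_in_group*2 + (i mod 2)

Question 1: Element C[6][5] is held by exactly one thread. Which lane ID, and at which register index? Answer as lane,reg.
26,1

r:6=>grp=6,rB=0  c:5=>tig=2,lo=1
L=6*4+2=26  i=0*2+1=1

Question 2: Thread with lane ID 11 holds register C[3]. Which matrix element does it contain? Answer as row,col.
11: gid=2,tid=3
[3] (2+8,3*2+1) = (10,7)

10,7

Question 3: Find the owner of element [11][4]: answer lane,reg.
r=11⇒gr=3,Rb=1  c=4⇒th=2,odd=0
L=3*4+2=14  i=1*2+0=2

14,2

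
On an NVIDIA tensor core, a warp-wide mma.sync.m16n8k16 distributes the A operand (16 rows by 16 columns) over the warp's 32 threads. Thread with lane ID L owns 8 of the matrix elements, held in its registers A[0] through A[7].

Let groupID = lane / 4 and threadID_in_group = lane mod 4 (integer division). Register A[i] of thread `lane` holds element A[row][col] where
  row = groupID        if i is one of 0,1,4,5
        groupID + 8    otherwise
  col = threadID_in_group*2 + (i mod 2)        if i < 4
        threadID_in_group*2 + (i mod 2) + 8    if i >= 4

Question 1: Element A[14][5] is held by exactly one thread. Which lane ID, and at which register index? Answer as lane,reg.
r=14→G=6,rhi=1  c=5→chi=0,T=2,p=1
L=6*4+2=26  i=0*4+1*2+1=3

26,3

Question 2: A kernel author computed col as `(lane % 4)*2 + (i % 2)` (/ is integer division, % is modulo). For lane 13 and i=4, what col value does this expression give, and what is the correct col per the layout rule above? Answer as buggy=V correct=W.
buggy=2 correct=10

`(lane % 4)*2 + (i % 2)`[13,4]=>2
lane 13=>13/4=3, 13 mod 4=1
i=4  r:3+0=>3  c:2·1+0+8=>10
col: 2 vs 10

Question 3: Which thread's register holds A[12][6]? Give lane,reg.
19,2

r=12->g=4,rb=1  c=6->cb=0,t=3,b0=0
L=4*4+3=19  i=0*4+1*2+0=2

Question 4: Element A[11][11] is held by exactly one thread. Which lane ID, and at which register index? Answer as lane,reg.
r: 11->gid=3,r8=1  c: 11->c8=1,tid=1,i&1=1
L=3*4+1=13  i=1*4+1*2+1=7

13,7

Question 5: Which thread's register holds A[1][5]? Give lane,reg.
6,1

r=1->g=1,rb=0  c=5->cb=0,t=2,b0=1
L=1*4+2=6  i=0*4+0*2+1=1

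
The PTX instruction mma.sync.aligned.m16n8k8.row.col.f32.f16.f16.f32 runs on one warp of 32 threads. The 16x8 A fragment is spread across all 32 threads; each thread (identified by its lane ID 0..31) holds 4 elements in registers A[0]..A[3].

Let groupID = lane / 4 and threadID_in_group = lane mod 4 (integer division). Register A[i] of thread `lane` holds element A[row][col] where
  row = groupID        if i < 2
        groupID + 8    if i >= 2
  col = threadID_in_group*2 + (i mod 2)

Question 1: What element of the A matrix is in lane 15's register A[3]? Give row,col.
15: g=3,t=3
[3] (3+8,3*2+1) = (11,7)

11,7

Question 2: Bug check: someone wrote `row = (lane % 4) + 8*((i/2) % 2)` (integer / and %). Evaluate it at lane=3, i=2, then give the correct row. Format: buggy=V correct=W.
`(lane % 4) + 8*((i/2) % 2)`[3,2]->11
L=3->gid=3>>2=0, tid=3&3=3
[2]->row 0+8=8  col 3·2+0=6
row: 11 vs 8

buggy=11 correct=8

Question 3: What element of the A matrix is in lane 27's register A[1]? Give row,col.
6,7

27: g=6,t=3
[1] (6+0,3*2+1) = (6,7)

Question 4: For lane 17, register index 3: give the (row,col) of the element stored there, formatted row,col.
12,3

L=17->gid=17>>2=4, tid=17&3=1
[3]->row 4+8=12  col 1·2+1=3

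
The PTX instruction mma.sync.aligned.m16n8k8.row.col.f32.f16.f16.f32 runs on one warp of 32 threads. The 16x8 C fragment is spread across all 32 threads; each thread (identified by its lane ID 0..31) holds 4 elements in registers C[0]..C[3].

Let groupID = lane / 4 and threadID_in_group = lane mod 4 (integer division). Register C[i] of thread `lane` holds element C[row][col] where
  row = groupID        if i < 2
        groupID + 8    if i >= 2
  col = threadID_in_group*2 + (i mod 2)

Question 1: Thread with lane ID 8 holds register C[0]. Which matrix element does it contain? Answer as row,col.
2,0

8: g=2,t=0
[0] (2+0,0*2+0) = (2,0)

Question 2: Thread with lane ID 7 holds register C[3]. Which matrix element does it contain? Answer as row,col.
9,7

lane 7->7/4=1, 7 mod 4=3
i=3  r:1+8->9  c:2·3+1->7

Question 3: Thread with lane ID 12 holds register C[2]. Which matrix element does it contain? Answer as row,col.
11,0

lane 12: gid=3 (12/4), tid=0 (12%4)
i=2: r=3+8=11, c=0*2+0=0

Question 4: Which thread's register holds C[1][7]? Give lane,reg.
7,1

r:1=>grp=1,rB=0  c:7=>tig=3,lo=1
L=1*4+3=7  i=0*2+1=1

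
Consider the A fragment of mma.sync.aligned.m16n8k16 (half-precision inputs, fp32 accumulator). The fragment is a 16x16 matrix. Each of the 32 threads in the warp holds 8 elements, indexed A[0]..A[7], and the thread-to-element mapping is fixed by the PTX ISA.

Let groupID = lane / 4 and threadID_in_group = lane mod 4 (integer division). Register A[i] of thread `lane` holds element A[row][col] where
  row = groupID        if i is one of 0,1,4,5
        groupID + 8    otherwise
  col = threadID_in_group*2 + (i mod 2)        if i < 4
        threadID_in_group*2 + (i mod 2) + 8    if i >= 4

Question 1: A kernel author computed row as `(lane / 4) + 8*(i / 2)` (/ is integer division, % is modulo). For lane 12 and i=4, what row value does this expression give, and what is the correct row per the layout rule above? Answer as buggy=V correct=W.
`(lane / 4) + 8*(i / 2)`[12,4]->19
lane 12->12/4=3, 12 mod 4=0
i=4  r:3+0->3  c:2·0+0+8->8
row: 19 vs 3

buggy=19 correct=3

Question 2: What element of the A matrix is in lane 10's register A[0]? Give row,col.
L=10⇒gr=10>>2=2, th=10&3=2
[0]⇒row 2+0=2  col 2·2+0+0=4

2,4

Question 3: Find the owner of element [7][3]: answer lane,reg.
r=7->g=7,rb=0  c=3->cb=0,t=1,b0=1
L=7*4+1=29  i=0*4+0*2+1=1

29,1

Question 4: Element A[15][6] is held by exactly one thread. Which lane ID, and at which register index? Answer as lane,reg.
31,2

r=15⇒gr=7,Rb=1  c=6⇒Cb=0,th=3,odd=0
L=7*4+3=31  i=0*4+1*2+0=2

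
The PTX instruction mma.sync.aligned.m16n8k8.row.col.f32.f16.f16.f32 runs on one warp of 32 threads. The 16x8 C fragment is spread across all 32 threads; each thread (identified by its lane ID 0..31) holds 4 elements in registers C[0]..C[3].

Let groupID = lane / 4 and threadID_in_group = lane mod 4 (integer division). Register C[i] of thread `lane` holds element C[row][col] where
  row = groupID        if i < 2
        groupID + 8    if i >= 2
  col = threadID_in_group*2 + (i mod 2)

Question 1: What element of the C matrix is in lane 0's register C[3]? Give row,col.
8,1

lane 0->0/4=0, 0 mod 4=0
i=3  r:0+8->8  c:2·0+1->1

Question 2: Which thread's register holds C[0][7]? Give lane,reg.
r=0->g=0,rb=0  c=7->t=3,b0=1
L=0*4+3=3  i=0*2+1=1

3,1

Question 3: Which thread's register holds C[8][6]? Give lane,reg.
3,2

r=8→G=0,rhi=1  c=6→T=3,p=0
L=0*4+3=3  i=1*2+0=2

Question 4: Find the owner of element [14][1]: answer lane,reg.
r=14⇒gr=6,Rb=1  c=1⇒th=0,odd=1
L=6*4+0=24  i=1*2+1=3

24,3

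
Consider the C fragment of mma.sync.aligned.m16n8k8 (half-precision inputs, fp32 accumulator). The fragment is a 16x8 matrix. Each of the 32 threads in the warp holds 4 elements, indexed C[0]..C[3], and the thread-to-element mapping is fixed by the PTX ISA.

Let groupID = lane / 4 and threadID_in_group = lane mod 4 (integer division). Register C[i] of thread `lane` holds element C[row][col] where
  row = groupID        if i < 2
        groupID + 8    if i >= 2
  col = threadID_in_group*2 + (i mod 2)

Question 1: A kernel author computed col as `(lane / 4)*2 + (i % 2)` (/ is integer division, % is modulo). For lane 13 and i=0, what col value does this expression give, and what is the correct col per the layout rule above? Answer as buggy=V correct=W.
`(lane / 4)*2 + (i % 2)`[13,0]→6
L=13→G=13>>2=3, T=13&3=1
[0]→row 3+0=3  col 1·2+0=2
col: 6 vs 2

buggy=6 correct=2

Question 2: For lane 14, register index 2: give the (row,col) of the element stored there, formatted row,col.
14: grp=3,tig=2
[2] (3+8,2*2+0) = (11,4)

11,4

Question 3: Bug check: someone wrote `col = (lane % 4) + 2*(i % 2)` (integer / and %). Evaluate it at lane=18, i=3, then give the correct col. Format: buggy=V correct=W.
`(lane % 4) + 2*(i % 2)`[18,3]→4
L=18→G=18>>2=4, T=18&3=2
[3]→row 4+8=12  col 2·2+1=5
col: 4 vs 5

buggy=4 correct=5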